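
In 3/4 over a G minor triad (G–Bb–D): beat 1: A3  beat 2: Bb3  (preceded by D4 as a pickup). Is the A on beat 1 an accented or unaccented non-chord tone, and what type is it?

The harmony at that moment is G minor triad (G, Bb, D); A3 is not a chord tone.
It is approached by leap down from D4 and left by step up to Bb3.
Leap in, step out — an appoggiatura.
It falls on the downbeat, so it is accented.

Accented appoggiatura.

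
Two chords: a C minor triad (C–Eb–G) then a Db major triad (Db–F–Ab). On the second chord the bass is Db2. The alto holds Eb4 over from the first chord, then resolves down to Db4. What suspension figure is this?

At the second chord the bass is Db2. The suspended Eb4 lies a ninth above the bass; after resolving down by step to Db4, the interval above the bass becomes an octave.
Suspension figures are named by those two intervals: 9–8.

9–8 suspension.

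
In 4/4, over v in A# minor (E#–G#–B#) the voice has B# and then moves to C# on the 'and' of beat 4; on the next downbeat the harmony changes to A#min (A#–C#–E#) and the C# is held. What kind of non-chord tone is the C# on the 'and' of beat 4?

Anticipation.

The harmony at that moment is E# minor triad (E#, G#, B#); C# is not a chord tone.
It is approached by step up from B# and then sustained as the same pitch into the next harmony.
Arriving early and becoming a chord tone when the harmony changes — an anticipation.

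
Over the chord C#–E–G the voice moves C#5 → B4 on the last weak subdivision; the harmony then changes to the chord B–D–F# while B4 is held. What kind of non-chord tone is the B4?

The harmony at that moment is C# diminished triad (C#, E, G); B4 is not a chord tone.
It is approached by step down from C#5 and then sustained as the same pitch into the next harmony.
Arriving early and becoming a chord tone when the harmony changes — an anticipation.

B4 is an anticipation.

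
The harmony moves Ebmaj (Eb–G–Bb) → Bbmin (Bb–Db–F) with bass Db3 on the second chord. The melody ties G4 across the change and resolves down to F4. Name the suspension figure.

4–3 suspension.

At the second chord the bass is Db3. The suspended G4 lies a fourth above the bass; after resolving down by step to F4, the interval above the bass becomes a third.
Suspension figures are named by those two intervals: 4–3.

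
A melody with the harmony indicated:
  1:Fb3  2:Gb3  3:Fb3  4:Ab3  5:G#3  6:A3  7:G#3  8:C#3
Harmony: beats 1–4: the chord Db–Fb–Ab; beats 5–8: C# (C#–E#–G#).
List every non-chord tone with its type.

The harmony at that moment is Db minor triad (Db, Fb, Ab); Gb3 is not a chord tone.
It is approached by step up from Fb3 and left by step down to Fb3.
Step away and step back to the same note — a neighbor tone (upper neighbor).
The harmony at that moment is C# major triad (C#, E#, G#); A3 is not a chord tone.
It is approached by step up from G#3 and left by step down to G#3.
Step away and step back to the same note — a neighbor tone (upper neighbor).

Gb3 (beat 2) — neighbor tone; A3 (beat 6) — neighbor tone.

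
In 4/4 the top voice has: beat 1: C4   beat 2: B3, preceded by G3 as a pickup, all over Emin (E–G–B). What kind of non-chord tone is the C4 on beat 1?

The harmony at that moment is E minor triad (E, G, B); C4 is not a chord tone.
It is approached by leap up from G3 and left by step down to B3.
Leap in, step out, metrically accented — an appoggiatura.

Appoggiatura.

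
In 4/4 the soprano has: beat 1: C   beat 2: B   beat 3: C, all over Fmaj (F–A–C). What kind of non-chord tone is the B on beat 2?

Lower neighbor tone.

The harmony at that moment is F major triad (F, A, C); B is not a chord tone.
It is approached by step down from C and left by step up to C.
Step away and step back to the same note — a neighbor tone (lower neighbor).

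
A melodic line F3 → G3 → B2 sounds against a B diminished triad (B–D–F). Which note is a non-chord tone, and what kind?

G3 is an escape tone.

The harmony at that moment is B diminished triad (B, D, F); G3 is not a chord tone.
It is approached by step up from F3 and left by leap down to B2.
Step in, leap out — an escape tone.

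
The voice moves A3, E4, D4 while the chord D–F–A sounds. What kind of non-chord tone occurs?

The harmony at that moment is D minor triad (D, F, A); E4 is not a chord tone.
It is approached by leap up from A3 and left by step down to D4.
Leap in, step out — an appoggiatura.

E4 is an appoggiatura.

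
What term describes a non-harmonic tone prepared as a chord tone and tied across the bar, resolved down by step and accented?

Approach: by preparation — the pitch is first a chord tone, then held (tied or repeated) while the harmony changes under it. Departure: down by step. Metric position: strong.
A prepared dissonance that resolves downward by step — a suspension. (The same figure resolving upward would be a retardation.)

Suspension.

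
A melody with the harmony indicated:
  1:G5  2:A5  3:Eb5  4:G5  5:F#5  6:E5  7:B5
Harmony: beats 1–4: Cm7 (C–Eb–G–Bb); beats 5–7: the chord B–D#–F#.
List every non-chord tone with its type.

The harmony at that moment is C minor seventh chord (C, Eb, G, Bb); A5 is not a chord tone.
It is approached by step up from G5 and left by leap down to Eb5.
Step in, leap out — an escape tone.
The harmony at that moment is B major triad (B, D#, F#); E5 is not a chord tone.
It is approached by step down from F#5 and left by leap up to B5.
Step in, leap out — an escape tone.

A5 (beat 2) — escape tone; E5 (beat 6) — escape tone.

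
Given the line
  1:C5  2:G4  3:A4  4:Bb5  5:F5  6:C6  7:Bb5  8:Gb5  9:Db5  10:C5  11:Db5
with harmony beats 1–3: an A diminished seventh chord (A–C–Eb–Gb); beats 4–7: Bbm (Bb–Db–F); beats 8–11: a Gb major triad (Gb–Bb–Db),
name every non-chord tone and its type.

G4 (beat 2) — appoggiatura; C6 (beat 6) — appoggiatura; C5 (beat 10) — neighbor tone.

The harmony at that moment is A diminished seventh chord (A, C, Eb, Gb); G4 is not a chord tone.
It is approached by leap down from C5 and left by step up to A4.
Leap in, step out — an appoggiatura.
The harmony at that moment is Bb minor triad (Bb, Db, F); C6 is not a chord tone.
It is approached by leap up from F5 and left by step down to Bb5.
Leap in, step out — an appoggiatura.
The harmony at that moment is Gb major triad (Gb, Bb, Db); C5 is not a chord tone.
It is approached by step down from Db5 and left by step up to Db5.
Step away and step back to the same note — a neighbor tone (lower neighbor).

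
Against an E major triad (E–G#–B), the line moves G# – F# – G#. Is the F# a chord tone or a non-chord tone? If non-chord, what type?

Non-chord tone — a neighbor tone.

The harmony at that moment is E major triad (E, G#, B); F# is not a chord tone.
It is approached by step down from G# and left by step up to G#.
Step away and step back to the same note — a neighbor tone (lower neighbor).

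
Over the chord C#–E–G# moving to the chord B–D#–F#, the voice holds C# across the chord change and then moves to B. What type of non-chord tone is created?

The harmony at that moment is B major triad (B, D#, F#); C# is not a chord tone.
It is held over (the same pitch as the preceding C#) and left by step down to B.
Held over from the previous chord and resolving down by step — a suspension.

C# is a suspension.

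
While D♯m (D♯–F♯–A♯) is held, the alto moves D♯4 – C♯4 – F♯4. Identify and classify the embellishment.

C♯4 is an escape tone.

The harmony at that moment is D♯ minor triad (D♯, F♯, A♯); C♯4 is not a chord tone.
It is approached by step down from D♯4 and left by leap up to F♯4.
Step in, leap out — an escape tone.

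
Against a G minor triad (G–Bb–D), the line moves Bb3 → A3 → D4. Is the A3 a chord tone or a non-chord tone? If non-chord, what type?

The harmony at that moment is G minor triad (G, Bb, D); A3 is not a chord tone.
It is approached by step down from Bb3 and left by leap up to D4.
Step in, leap out — an escape tone.

Non-chord tone — an escape tone.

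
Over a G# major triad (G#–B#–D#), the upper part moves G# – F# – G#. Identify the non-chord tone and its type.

F# is a neighbor tone.

The harmony at that moment is G# major triad (G#, B#, D#); F# is not a chord tone.
It is approached by step down from G# and left by step up to G#.
Step away and step back to the same note — a neighbor tone (lower neighbor).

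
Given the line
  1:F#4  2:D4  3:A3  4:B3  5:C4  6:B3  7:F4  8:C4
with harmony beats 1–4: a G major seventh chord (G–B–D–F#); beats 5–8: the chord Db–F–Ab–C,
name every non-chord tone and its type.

The harmony at that moment is G major seventh chord (G, B, D, F#); A3 is not a chord tone.
It is approached by leap down from D4 and left by step up to B3.
Leap in, step out — an appoggiatura.
The harmony at that moment is Db major seventh chord (Db, F, Ab, C); B3 is not a chord tone.
It is approached by step down from C4 and left by leap up to F4.
Step in, leap out — an escape tone.

A3 (beat 3) — appoggiatura; B3 (beat 6) — escape tone.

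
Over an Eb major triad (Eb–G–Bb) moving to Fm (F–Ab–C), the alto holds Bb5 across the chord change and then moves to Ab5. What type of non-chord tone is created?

Bb5 is a suspension.

The harmony at that moment is F minor triad (F, Ab, C); Bb5 is not a chord tone.
It is held over (the same pitch as the preceding Bb5) and left by step down to Ab5.
Held over from the previous chord and resolving down by step — a suspension.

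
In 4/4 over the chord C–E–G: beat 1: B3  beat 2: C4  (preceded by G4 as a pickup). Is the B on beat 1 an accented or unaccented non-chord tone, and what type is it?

The harmony at that moment is C major triad (C, E, G); B3 is not a chord tone.
It is approached by leap down from G4 and left by step up to C4.
Leap in, step out — an appoggiatura.
It falls on the downbeat, so it is accented.

Accented appoggiatura.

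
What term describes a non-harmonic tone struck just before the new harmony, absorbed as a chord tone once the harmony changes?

Anticipation.

Approach: ahead of the chord change (typically by step), so it is dissonant against the current harmony. Departure: none — the same pitch is restated or held and is a chord tone of the new harmony.
Dissonant first, consonant once the harmony catches up: the note simply arrives early — an anticipation. (The reverse timing, consonant first and dissonant after the change, would be a suspension or retardation.)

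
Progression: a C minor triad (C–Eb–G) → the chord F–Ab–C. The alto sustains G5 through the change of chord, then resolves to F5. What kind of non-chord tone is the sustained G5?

G5 is a suspension.

The harmony at that moment is F minor triad (F, Ab, C); G5 is not a chord tone.
It is held over (the same pitch as the preceding G5) and left by step down to F5.
Held over from the previous chord and resolving down by step — a suspension.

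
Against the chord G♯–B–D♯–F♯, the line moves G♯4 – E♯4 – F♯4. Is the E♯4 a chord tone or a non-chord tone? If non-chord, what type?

Non-chord tone — an appoggiatura.

The harmony at that moment is G♯ minor seventh chord (G♯, B, D♯, F♯); E♯4 is not a chord tone.
It is approached by leap down from G♯4 and left by step up to F♯4.
Leap in, step out — an appoggiatura.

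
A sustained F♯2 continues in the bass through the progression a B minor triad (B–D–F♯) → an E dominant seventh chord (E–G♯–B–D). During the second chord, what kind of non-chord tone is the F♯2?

The harmony at that moment is E dominant seventh chord (E, G♯, B, D); F♯2 is not a chord tone.
It is held over (the same pitch as the preceding F♯2) and then sustained as the same pitch into the next harmony.
Sustained through a change of harmony — a pedal tone.

Pedal tone (pedal point).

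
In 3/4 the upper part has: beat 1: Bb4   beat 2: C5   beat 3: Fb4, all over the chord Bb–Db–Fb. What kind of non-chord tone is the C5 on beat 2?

The harmony at that moment is Bb diminished triad (Bb, Db, Fb); C5 is not a chord tone.
It is approached by step up from Bb4 and left by leap down to Fb4.
Step in, leap out, on a weak beat — an escape tone.

Escape tone.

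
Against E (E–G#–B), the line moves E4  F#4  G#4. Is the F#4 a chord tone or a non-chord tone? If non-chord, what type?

Non-chord tone — a passing tone.

The harmony at that moment is E major triad (E, G#, B); F#4 is not a chord tone.
It is approached by step up from E4 and left by step up to G#4.
Step in, step out in the same direction — a passing tone.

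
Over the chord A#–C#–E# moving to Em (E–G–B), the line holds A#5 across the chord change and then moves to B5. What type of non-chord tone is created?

The harmony at that moment is E minor triad (E, G, B); A#5 is not a chord tone.
It is held over (the same pitch as the preceding A#5) and left by step up to B5.
Held over from the previous chord and resolving up by step — a retardation.

A#5 is a retardation.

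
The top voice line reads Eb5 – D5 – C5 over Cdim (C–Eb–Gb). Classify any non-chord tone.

The harmony at that moment is C diminished triad (C, Eb, Gb); D5 is not a chord tone.
It is approached by step down from Eb5 and left by step down to C5.
Step in, step out in the same direction — a passing tone.

D5 is a passing tone.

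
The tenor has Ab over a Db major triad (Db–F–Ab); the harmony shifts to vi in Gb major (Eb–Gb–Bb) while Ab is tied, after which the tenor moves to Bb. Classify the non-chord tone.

Ab is a retardation.

The harmony at that moment is Eb minor triad (Eb, Gb, Bb); Ab is not a chord tone.
It is held over (the same pitch as the preceding Ab) and left by step up to Bb.
Held over from the previous chord and resolving up by step — a retardation.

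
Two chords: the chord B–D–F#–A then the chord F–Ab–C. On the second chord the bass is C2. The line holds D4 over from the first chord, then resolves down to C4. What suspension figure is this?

At the second chord the bass is C2. The suspended D4 lies a ninth above the bass; after resolving down by step to C4, the interval above the bass becomes an octave.
Suspension figures are named by those two intervals: 9–8.

9–8 suspension.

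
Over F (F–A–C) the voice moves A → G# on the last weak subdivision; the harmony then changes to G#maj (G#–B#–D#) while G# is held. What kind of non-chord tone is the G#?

G# is an anticipation.

The harmony at that moment is F major triad (F, A, C); G# is not a chord tone.
It is approached by step down from A and then sustained as the same pitch into the next harmony.
Arriving early and becoming a chord tone when the harmony changes — an anticipation.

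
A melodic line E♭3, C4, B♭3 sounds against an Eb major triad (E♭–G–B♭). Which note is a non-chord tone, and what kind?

The harmony at that moment is E♭ major triad (E♭, G, B♭); C4 is not a chord tone.
It is approached by leap up from E♭3 and left by step down to B♭3.
Leap in, step out — an appoggiatura.

C4 is an appoggiatura.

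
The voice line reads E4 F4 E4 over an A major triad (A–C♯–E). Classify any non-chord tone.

The harmony at that moment is A major triad (A, C♯, E); F4 is not a chord tone.
It is approached by step up from E4 and left by step down to E4.
Step away and step back to the same note — a neighbor tone (upper neighbor).

F4 is a neighbor tone.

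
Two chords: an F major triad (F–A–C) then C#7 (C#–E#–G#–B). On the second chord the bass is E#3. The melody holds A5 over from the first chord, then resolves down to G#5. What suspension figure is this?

4–3 suspension.

At the second chord the bass is E#3. The suspended A5 lies a fourth above the bass; after resolving down by step to G#5, the interval above the bass becomes a third.
Suspension figures are named by those two intervals: 4–3.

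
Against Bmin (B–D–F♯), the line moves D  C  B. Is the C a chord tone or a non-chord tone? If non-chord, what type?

Non-chord tone — a passing tone.

The harmony at that moment is B minor triad (B, D, F♯); C is not a chord tone.
It is approached by step down from D and left by step down to B.
Step in, step out in the same direction — a passing tone.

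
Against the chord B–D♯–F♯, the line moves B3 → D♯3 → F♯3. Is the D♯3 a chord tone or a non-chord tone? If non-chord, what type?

Chord tone (the third of B major triad).

B major triad contains B, D♯, F♯; D♯ is the third, so it is a chord tone.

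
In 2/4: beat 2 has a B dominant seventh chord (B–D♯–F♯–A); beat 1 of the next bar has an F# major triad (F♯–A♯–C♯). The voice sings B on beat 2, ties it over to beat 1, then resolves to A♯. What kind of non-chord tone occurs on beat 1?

The harmony at that moment is F♯ major triad (F♯, A♯, C♯); B is not a chord tone.
It is held over (the same pitch as the preceding B) and left by step down to A♯.
Held over from the previous chord and resolving down by step — a suspension.

Suspension.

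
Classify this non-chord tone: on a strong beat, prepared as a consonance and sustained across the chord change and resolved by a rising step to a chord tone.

Approach: by preparation — the pitch is first a chord tone, then held (tied or repeated) while the harmony changes under it. Departure: up by step. Metric position: strong.
A prepared dissonance that resolves upward by step — a retardation. (The same figure resolving downward would be a suspension.)

Retardation.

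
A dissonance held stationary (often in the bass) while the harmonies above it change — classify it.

Approach: none. Departure: none — a single pitch is sustained while the chords change around it, passing through harmonies that do not contain it.
No melodic motion at all; the dissonance is created entirely by the moving harmonies against the stationary note — a pedal tone (pedal point).

Pedal tone.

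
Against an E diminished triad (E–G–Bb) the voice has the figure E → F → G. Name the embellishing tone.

The harmony at that moment is E diminished triad (E, G, Bb); F is not a chord tone.
It is approached by step up from E and left by step up to G.
Step in, step out in the same direction — a passing tone.

F is a passing tone.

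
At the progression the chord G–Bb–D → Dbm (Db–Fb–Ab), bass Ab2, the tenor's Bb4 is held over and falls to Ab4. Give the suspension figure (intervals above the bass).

At the second chord the bass is Ab2. The suspended Bb4 lies a ninth above the bass; after resolving down by step to Ab4, the interval above the bass becomes an octave.
Suspension figures are named by those two intervals: 9–8.

9–8 suspension.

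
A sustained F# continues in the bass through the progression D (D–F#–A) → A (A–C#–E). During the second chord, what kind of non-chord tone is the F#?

The harmony at that moment is A major triad (A, C#, E); F# is not a chord tone.
It is held over (the same pitch as the preceding F#) and then sustained as the same pitch into the next harmony.
Sustained through a change of harmony — a pedal tone.

Pedal tone (pedal point).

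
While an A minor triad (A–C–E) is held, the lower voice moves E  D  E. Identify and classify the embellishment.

D is a neighbor tone.

The harmony at that moment is A minor triad (A, C, E); D is not a chord tone.
It is approached by step down from E and left by step up to E.
Step away and step back to the same note — a neighbor tone (lower neighbor).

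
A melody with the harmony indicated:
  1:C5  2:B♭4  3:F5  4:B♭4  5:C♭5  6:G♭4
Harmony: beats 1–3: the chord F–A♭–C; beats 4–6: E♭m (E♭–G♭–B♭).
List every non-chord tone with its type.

B♭4 (beat 2) — escape tone; C♭5 (beat 5) — escape tone.

The harmony at that moment is F minor triad (F, A♭, C); B♭4 is not a chord tone.
It is approached by step down from C5 and left by leap up to F5.
Step in, leap out — an escape tone.
The harmony at that moment is E♭ minor triad (E♭, G♭, B♭); C♭5 is not a chord tone.
It is approached by step up from B♭4 and left by leap down to G♭4.
Step in, leap out — an escape tone.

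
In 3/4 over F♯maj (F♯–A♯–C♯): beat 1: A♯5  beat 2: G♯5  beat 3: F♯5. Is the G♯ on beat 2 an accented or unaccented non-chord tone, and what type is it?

The harmony at that moment is F♯ major triad (F♯, A♯, C♯); G♯5 is not a chord tone.
It is approached by step down from A♯5 and left by step down to F♯5.
Step in, step out in the same direction — a passing tone.
It falls on a weak beat, so it is unaccented.

Unaccented passing tone.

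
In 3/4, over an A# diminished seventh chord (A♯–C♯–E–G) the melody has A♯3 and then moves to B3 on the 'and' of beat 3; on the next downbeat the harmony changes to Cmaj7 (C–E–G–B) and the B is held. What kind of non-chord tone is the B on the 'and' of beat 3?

Anticipation.

The harmony at that moment is A♯ diminished seventh chord (A♯, C♯, E, G); B3 is not a chord tone.
It is approached by step up from A♯3 and then sustained as the same pitch into the next harmony.
Arriving early and becoming a chord tone when the harmony changes — an anticipation.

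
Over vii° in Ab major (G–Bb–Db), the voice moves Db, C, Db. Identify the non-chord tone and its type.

The harmony at that moment is G diminished triad (G, Bb, Db); C is not a chord tone.
It is approached by step down from Db and left by step up to Db.
Step away and step back to the same note — a neighbor tone (lower neighbor).

C is a neighbor tone.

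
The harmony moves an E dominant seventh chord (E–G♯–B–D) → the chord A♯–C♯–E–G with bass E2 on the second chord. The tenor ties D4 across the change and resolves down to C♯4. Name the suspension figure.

At the second chord the bass is E2. The suspended D4 lies a seventh above the bass; after resolving down by step to C♯4, the interval above the bass becomes a sixth.
Suspension figures are named by those two intervals: 7–6.

7–6 suspension.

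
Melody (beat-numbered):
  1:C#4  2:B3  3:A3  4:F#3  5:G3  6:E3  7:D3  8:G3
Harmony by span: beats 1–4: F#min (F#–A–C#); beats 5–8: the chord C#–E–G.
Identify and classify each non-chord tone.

The harmony at that moment is F# minor triad (F#, A, C#); B3 is not a chord tone.
It is approached by step down from C#4 and left by step down to A3.
Step in, step out in the same direction — a passing tone.
The harmony at that moment is C# diminished triad (C#, E, G); D3 is not a chord tone.
It is approached by step down from E3 and left by leap up to G3.
Step in, leap out — an escape tone.

B3 (beat 2) — passing tone; D3 (beat 7) — escape tone.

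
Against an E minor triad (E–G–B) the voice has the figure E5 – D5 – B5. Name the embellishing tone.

The harmony at that moment is E minor triad (E, G, B); D5 is not a chord tone.
It is approached by step down from E5 and left by leap up to B5.
Step in, leap out — an escape tone.

D5 is an escape tone.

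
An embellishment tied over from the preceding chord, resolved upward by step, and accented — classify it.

Approach: by preparation — the pitch is first a chord tone, then held (tied or repeated) while the harmony changes under it. Departure: up by step. Metric position: strong.
A prepared dissonance that resolves upward by step — a retardation. (The same figure resolving downward would be a suspension.)

Retardation.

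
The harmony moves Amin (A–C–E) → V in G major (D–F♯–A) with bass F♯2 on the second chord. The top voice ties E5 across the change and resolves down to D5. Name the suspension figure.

7–6 suspension.

At the second chord the bass is F♯2. The suspended E5 lies a seventh above the bass; after resolving down by step to D5, the interval above the bass becomes a sixth.
Suspension figures are named by those two intervals: 7–6.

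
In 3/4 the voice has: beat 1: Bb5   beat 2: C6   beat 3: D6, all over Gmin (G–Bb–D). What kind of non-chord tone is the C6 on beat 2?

Passing tone.

The harmony at that moment is G minor triad (G, Bb, D); C6 is not a chord tone.
It is approached by step up from Bb5 and left by step up to D6.
Step in, step out in the same direction — a passing tone.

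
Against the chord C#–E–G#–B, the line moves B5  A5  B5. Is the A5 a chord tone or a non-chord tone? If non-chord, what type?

Non-chord tone — a neighbor tone.

The harmony at that moment is C# minor seventh chord (C#, E, G#, B); A5 is not a chord tone.
It is approached by step down from B5 and left by step up to B5.
Step away and step back to the same note — a neighbor tone (lower neighbor).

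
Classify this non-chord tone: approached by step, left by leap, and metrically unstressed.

Approach: by step. Departure: by leap. Metric position: weak.
Step in, leap out, from a weak position — an escape tone (échappée). (It is the mirror image of the appoggiatura, which leaps in and steps out on a strong beat.)

Escape tone.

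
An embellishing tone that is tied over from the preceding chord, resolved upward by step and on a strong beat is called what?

Approach: by preparation — the pitch is first a chord tone, then held (tied or repeated) while the harmony changes under it. Departure: up by step. Metric position: strong.
A prepared dissonance that resolves upward by step — a retardation. (The same figure resolving downward would be a suspension.)

Retardation.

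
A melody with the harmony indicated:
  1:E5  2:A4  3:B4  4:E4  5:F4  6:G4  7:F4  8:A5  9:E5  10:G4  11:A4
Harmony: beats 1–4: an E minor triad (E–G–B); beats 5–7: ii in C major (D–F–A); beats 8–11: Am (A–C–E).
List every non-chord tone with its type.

The harmony at that moment is E minor triad (E, G, B); A4 is not a chord tone.
It is approached by leap down from E5 and left by step up to B4.
Leap in, step out — an appoggiatura.
The harmony at that moment is D minor triad (D, F, A); G4 is not a chord tone.
It is approached by step up from F4 and left by step down to F4.
Step away and step back to the same note — a neighbor tone (upper neighbor).
The harmony at that moment is A minor triad (A, C, E); G4 is not a chord tone.
It is approached by leap down from E5 and left by step up to A4.
Leap in, step out — an appoggiatura.

A4 (beat 2) — appoggiatura; G4 (beat 6) — neighbor tone; G4 (beat 10) — appoggiatura.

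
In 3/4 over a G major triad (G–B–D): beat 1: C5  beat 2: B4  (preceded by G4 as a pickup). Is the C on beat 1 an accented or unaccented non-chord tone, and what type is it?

The harmony at that moment is G major triad (G, B, D); C5 is not a chord tone.
It is approached by leap up from G4 and left by step down to B4.
Leap in, step out — an appoggiatura.
It falls on the downbeat, so it is accented.

Accented appoggiatura.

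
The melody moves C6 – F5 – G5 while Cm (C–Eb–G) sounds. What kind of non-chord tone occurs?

F5 is an appoggiatura.

The harmony at that moment is C minor triad (C, Eb, G); F5 is not a chord tone.
It is approached by leap down from C6 and left by step up to G5.
Leap in, step out — an appoggiatura.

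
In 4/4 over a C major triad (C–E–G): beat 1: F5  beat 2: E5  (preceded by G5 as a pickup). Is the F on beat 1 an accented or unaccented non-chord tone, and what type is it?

Accented passing tone.

The harmony at that moment is C major triad (C, E, G); F5 is not a chord tone.
It is approached by step down from G5 and left by step down to E5.
Step in, step out in the same direction — a passing tone.
It falls on the downbeat, so it is accented.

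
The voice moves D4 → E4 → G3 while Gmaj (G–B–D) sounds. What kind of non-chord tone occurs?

E4 is an escape tone.

The harmony at that moment is G major triad (G, B, D); E4 is not a chord tone.
It is approached by step up from D4 and left by leap down to G3.
Step in, leap out — an escape tone.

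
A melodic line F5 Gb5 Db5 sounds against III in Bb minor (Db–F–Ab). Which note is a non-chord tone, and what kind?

The harmony at that moment is Db major triad (Db, F, Ab); Gb5 is not a chord tone.
It is approached by step up from F5 and left by leap down to Db5.
Step in, leap out — an escape tone.

Gb5 is an escape tone.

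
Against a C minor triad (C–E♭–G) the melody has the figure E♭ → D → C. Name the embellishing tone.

D is a passing tone.

The harmony at that moment is C minor triad (C, E♭, G); D is not a chord tone.
It is approached by step down from E♭ and left by step down to C.
Step in, step out in the same direction — a passing tone.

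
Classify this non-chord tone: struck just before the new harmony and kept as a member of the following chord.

Approach: ahead of the chord change (typically by step), so it is dissonant against the current harmony. Departure: none — the same pitch is restated or held and is a chord tone of the new harmony.
Dissonant first, consonant once the harmony catches up: the note simply arrives early — an anticipation. (The reverse timing, consonant first and dissonant after the change, would be a suspension or retardation.)

Anticipation.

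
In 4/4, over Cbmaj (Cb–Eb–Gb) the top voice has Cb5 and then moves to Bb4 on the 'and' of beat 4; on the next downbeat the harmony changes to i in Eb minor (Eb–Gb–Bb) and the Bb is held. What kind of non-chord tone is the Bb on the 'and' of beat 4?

Anticipation.

The harmony at that moment is Cb major triad (Cb, Eb, Gb); Bb4 is not a chord tone.
It is approached by step down from Cb5 and then sustained as the same pitch into the next harmony.
Arriving early and becoming a chord tone when the harmony changes — an anticipation.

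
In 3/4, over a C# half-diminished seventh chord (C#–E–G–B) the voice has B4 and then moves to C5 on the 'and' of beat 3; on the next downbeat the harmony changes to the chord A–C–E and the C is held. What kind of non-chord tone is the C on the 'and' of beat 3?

The harmony at that moment is C# half-diminished seventh chord (C#, E, G, B); C5 is not a chord tone.
It is approached by step up from B4 and then sustained as the same pitch into the next harmony.
Arriving early and becoming a chord tone when the harmony changes — an anticipation.

Anticipation.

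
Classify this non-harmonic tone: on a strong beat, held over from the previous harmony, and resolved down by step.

Suspension.

Approach: by preparation — the pitch is first a chord tone, then held (tied or repeated) while the harmony changes under it. Departure: down by step. Metric position: strong.
A prepared dissonance that resolves downward by step — a suspension. (The same figure resolving upward would be a retardation.)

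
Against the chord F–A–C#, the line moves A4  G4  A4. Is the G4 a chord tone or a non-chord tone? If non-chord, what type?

The harmony at that moment is F augmented triad (F, A, C#); G4 is not a chord tone.
It is approached by step down from A4 and left by step up to A4.
Step away and step back to the same note — a neighbor tone (lower neighbor).

Non-chord tone — a neighbor tone.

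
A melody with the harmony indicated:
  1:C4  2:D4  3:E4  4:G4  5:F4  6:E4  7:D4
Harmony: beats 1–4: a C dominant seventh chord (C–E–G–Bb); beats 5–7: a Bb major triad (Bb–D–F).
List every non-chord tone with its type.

The harmony at that moment is C dominant seventh chord (C, E, G, Bb); D4 is not a chord tone.
It is approached by step up from C4 and left by step up to E4.
Step in, step out in the same direction — a passing tone.
The harmony at that moment is Bb major triad (Bb, D, F); E4 is not a chord tone.
It is approached by step down from F4 and left by step down to D4.
Step in, step out in the same direction — a passing tone.

D4 (beat 2) — passing tone; E4 (beat 6) — passing tone.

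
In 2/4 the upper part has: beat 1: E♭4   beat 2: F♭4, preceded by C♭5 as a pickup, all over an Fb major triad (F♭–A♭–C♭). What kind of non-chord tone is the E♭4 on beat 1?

The harmony at that moment is F♭ major triad (F♭, A♭, C♭); E♭4 is not a chord tone.
It is approached by leap down from C♭5 and left by step up to F♭4.
Leap in, step out, metrically accented — an appoggiatura.

Appoggiatura.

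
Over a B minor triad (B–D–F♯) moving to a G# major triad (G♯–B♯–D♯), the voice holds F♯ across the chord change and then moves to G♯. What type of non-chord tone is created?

F♯ is a retardation.

The harmony at that moment is G♯ major triad (G♯, B♯, D♯); F♯ is not a chord tone.
It is held over (the same pitch as the preceding F♯) and left by step up to G♯.
Held over from the previous chord and resolving up by step — a retardation.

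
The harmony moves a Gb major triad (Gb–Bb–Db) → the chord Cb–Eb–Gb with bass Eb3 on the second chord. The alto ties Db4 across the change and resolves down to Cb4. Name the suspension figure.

7–6 suspension.

At the second chord the bass is Eb3. The suspended Db4 lies a seventh above the bass; after resolving down by step to Cb4, the interval above the bass becomes a sixth.
Suspension figures are named by those two intervals: 7–6.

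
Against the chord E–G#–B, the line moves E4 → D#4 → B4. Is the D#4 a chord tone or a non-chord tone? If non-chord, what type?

The harmony at that moment is E major triad (E, G#, B); D#4 is not a chord tone.
It is approached by step down from E4 and left by leap up to B4.
Step in, leap out — an escape tone.

Non-chord tone — an escape tone.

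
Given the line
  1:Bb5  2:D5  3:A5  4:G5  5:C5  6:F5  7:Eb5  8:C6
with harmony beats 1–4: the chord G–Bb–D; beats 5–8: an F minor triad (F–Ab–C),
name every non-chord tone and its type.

A5 (beat 3) — appoggiatura; Eb5 (beat 7) — escape tone.

The harmony at that moment is G minor triad (G, Bb, D); A5 is not a chord tone.
It is approached by leap up from D5 and left by step down to G5.
Leap in, step out — an appoggiatura.
The harmony at that moment is F minor triad (F, Ab, C); Eb5 is not a chord tone.
It is approached by step down from F5 and left by leap up to C6.
Step in, leap out — an escape tone.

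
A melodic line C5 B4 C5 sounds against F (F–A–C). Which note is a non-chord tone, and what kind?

B4 is a neighbor tone.

The harmony at that moment is F major triad (F, A, C); B4 is not a chord tone.
It is approached by step down from C5 and left by step up to C5.
Step away and step back to the same note — a neighbor tone (lower neighbor).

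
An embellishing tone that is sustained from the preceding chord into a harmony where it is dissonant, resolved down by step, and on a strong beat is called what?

Approach: by preparation — the pitch is first a chord tone, then held (tied or repeated) while the harmony changes under it. Departure: down by step. Metric position: strong.
A prepared dissonance that resolves downward by step — a suspension. (The same figure resolving upward would be a retardation.)

Suspension.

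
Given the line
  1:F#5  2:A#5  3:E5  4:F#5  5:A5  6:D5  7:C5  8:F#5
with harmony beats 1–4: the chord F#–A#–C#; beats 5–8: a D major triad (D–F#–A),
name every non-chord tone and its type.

The harmony at that moment is F# major triad (F#, A#, C#); E5 is not a chord tone.
It is approached by leap down from A#5 and left by step up to F#5.
Leap in, step out — an appoggiatura.
The harmony at that moment is D major triad (D, F#, A); C5 is not a chord tone.
It is approached by step down from D5 and left by leap up to F#5.
Step in, leap out — an escape tone.

E5 (beat 3) — appoggiatura; C5 (beat 7) — escape tone.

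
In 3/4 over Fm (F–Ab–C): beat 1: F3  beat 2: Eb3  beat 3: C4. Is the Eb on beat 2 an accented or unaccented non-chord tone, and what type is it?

Unaccented escape tone.

The harmony at that moment is F minor triad (F, Ab, C); Eb3 is not a chord tone.
It is approached by step down from F3 and left by leap up to C4.
Step in, leap out — an escape tone.
It falls on a weak beat, so it is unaccented.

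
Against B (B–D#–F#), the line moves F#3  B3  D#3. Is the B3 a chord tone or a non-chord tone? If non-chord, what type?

B major triad contains B, D#, F#; B is the root, so it is a chord tone.

Chord tone (the root of B major triad).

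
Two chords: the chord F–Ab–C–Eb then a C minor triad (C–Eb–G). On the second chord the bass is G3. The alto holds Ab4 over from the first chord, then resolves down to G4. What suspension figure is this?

At the second chord the bass is G3. The suspended Ab4 lies a ninth above the bass; after resolving down by step to G4, the interval above the bass becomes an octave.
Suspension figures are named by those two intervals: 9–8.

9–8 suspension.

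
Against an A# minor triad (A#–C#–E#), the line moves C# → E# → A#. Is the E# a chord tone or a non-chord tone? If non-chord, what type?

A# minor triad contains A#, C#, E#; E# is the fifth, so it is a chord tone.

Chord tone (the fifth of A# minor triad).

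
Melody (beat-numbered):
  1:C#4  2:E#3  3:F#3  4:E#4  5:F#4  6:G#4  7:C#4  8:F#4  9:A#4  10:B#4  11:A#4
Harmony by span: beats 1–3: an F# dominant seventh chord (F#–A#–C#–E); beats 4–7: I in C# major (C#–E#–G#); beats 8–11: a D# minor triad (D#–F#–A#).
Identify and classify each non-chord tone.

The harmony at that moment is F# dominant seventh chord (F#, A#, C#, E); E#3 is not a chord tone.
It is approached by leap down from C#4 and left by step up to F#3.
Leap in, step out — an appoggiatura.
The harmony at that moment is C# major triad (C#, E#, G#); F#4 is not a chord tone.
It is approached by step up from E#4 and left by step up to G#4.
Step in, step out in the same direction — a passing tone.
The harmony at that moment is D# minor triad (D#, F#, A#); B#4 is not a chord tone.
It is approached by step up from A#4 and left by step down to A#4.
Step away and step back to the same note — a neighbor tone (upper neighbor).

E#3 (beat 2) — appoggiatura; F#4 (beat 5) — passing tone; B#4 (beat 10) — neighbor tone.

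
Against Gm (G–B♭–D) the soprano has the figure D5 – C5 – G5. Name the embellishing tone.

The harmony at that moment is G minor triad (G, B♭, D); C5 is not a chord tone.
It is approached by step down from D5 and left by leap up to G5.
Step in, leap out — an escape tone.

C5 is an escape tone.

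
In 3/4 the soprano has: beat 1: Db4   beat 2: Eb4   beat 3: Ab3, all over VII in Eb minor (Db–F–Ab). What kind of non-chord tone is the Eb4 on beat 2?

Escape tone.

The harmony at that moment is Db major triad (Db, F, Ab); Eb4 is not a chord tone.
It is approached by step up from Db4 and left by leap down to Ab3.
Step in, leap out, on a weak beat — an escape tone.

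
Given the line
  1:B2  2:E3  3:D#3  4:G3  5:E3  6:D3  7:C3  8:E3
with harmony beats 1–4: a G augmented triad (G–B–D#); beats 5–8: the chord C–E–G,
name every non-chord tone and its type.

E3 (beat 2) — appoggiatura; D3 (beat 6) — passing tone.

The harmony at that moment is G augmented triad (G, B, D#); E3 is not a chord tone.
It is approached by leap up from B2 and left by step down to D#3.
Leap in, step out — an appoggiatura.
The harmony at that moment is C major triad (C, E, G); D3 is not a chord tone.
It is approached by step down from E3 and left by step down to C3.
Step in, step out in the same direction — a passing tone.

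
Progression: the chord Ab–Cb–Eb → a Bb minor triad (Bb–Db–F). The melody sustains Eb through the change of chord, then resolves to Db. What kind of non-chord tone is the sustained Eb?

The harmony at that moment is Bb minor triad (Bb, Db, F); Eb is not a chord tone.
It is held over (the same pitch as the preceding Eb) and left by step down to Db.
Held over from the previous chord and resolving down by step — a suspension.

Eb is a suspension.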